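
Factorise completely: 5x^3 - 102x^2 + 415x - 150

Testing divisors of the constant over divisors of the leading coefficient, x = 5 is a root, so (x - 5) divides it; the quotient is 5x^2 - 77x + 30.
The remaining quadratic factors as (x - 15)(5x - 2).

(5x - 2)(x - 15)(x - 5)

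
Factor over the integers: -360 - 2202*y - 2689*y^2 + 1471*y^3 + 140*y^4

(4*y + 1)*(5*y + 2)*(7*y - 15)*(y + 12)

Among the possible rational roots, y = -12 is a root, giving the factor (y + 12) and quotient 140*y^3 - 209*y^2 - 181*y - 30.
Next, y = 15/7 is a root, giving the factor (7*y - 15) and quotient 20*y^2 + 13*y + 2.
The remaining quadratic factors as (5*y + 2)(4*y + 1).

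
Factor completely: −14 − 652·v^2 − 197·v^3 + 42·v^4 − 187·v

(6·v + 1)·(7·v + 1)·(v + 2)·(v − 7)

Trying the rational-root candidates, v = −2 is a root, so (v + 2) divides it; the quotient is 42·v^3 − 281·v^2 − 90·v − 7.
Then v = −1/6 is a root, so (6·v + 1) is a factor; dividing leaves 7·v^2 − 48·v − 7.
The remaining quadratic factors as (v − 7)(7·v + 1).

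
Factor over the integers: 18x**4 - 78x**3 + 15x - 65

(3x - 13)(6x**3 + 5)

Group as (18x**4 + 15x) + (-78x**3 - 65) = 3x(6x**3 + 5) - 13(6x**3 + 5).
Both groups share the factor (6x**3 + 5).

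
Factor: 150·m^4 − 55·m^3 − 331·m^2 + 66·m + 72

(2·m − 3)·(3·m + 4)·(5·m + 2)·(5·m − 3)

By the rational root theorem, m = 3/2 is a root, giving the factor (2·m − 3) and quotient 75·m^3 + 85·m^2 − 38·m − 24.
Next, m = −4/3 is a root, so (3·m + 4) is a factor; dividing leaves 25·m^2 − 5·m − 6.
The remaining quadratic factors as (5·m + 2)(5·m − 3).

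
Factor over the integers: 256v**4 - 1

Difference of squares twice: with A = 4v and B = 1, A⁴ − B⁴ = (A² − B²)(A² + B²), and A² − B² factors again.

(4v + 1)(4v - 1)(16v**2 + 1)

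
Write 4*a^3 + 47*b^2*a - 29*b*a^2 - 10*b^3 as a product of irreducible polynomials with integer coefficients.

Group: 2*b*(-5*b^2 + 21*b*a - 4*a^2) - a*(-5*b^2 + 21*b*a - 4*a^2); both groups contain (-5*b^2 + 21*b*a - 4*a^2), so (2*b - a) is a factor with cofactor -5*b^2 + 21*b*a - 4*a^2.
The cofactor groups again: -5*b^2 + 21*b*a - 4*a^2 = -5*b*(b - 4*a) + a*(b - 4*a); both groups contain (b - 4*a), giving -(5*b - a)*(b - 4*a).

-(b - 4*a)*(2*b - a)*(5*b - a)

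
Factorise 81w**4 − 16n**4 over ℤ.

(3w − 2n)(3w + 2n)(9w**2 + 4n**2)

Write as (9w**2)² − (4n**2)², then factor 9w**2 − 4n**2 once more.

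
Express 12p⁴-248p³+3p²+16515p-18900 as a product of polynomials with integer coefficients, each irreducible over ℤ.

Among the possible rational roots, p = 15 is a root, giving the factor (p-15) and quotient 12p³-68p²-1017p+1260.
Next, p = 12 is a root, so (p-12) is a factor; dividing leaves 12p²+76p-105.
The remaining quadratic factors as (2p+15)(6p-7).

(2p+15)(6p-7)(p-12)(p-15)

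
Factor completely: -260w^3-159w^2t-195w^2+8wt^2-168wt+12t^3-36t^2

-(4w-t+3)(5w+2t)(13w+6t)

Group: 5w(-52w^2-11wt-39w+6t^2-18t) + 2t(-52w^2-11wt-39w+6t^2-18t); both groups contain (-52w^2-11wt-39w+6t^2-18t), so (5w+2t) is a factor with cofactor -52w^2-11wt-39w+6t^2-18t.
The cofactor groups again: -52w^2-11wt-39w+6t^2-18t = -13w(4w-t+3) - 6t(4w-t+3); both groups contain (4w-t+3), giving -(13w+6t)(4w-t+3).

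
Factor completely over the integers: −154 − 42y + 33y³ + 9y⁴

Group as (9y⁴ − 42y) + (33y³ − 154) = 3y(3y³ − 14) + 11(3y³ − 14).
Both groups share the factor (3y³ − 14).

(3y + 11)(3y³ − 14)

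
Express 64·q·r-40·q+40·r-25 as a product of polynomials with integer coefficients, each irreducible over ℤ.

(8·q+5)·(8·r-5)

Group as (64·q·r-40·q) + (40·r-25) = 8·q·(8·r-5) + 5·(8·r-5).
Both groups share the factor (8·r-5).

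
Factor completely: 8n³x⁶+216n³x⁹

Every term has a factor of 8n³x⁶; factoring it out leaves 27x³+1.
Recognize a sum of cubes with the parts 3x and 1.

8n³x⁶(3x+1)(9x²-3x+1)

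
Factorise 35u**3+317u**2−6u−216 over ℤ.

(5u−4)(7u+6)(u+9)

By the rational root theorem, u = −9 is a root, giving the factor (u+9) and quotient 35u**2+2u−24.
The remaining quadratic factors as (7u+6)(5u−4).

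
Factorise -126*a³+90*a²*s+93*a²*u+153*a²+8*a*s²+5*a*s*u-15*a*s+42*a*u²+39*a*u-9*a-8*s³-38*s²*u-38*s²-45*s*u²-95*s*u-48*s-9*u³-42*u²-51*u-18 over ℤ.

-(3*a-s-3*u-3)*(6*a-4*s-u-3)*(7*a+2*s+3*u+2)

Group: 7*a*(-18*a²+18*a*s+21*a*u+27*a-4*s²-13*s*u-15*s-3*u²-12*u-9) + (2*s+3*u+2)*(-18*a²+18*a*s+21*a*u+27*a-4*s²-13*s*u-15*s-3*u²-12*u-9); both groups contain (-18*a²+18*a*s+21*a*u+27*a-4*s²-13*s*u-15*s-3*u²-12*u-9), so (7*a+2*s+3*u+2) is a factor with cofactor -18*a²+18*a*s+21*a*u+27*a-4*s²-13*s*u-15*s-3*u²-12*u-9.
The cofactor groups again: -18*a²+18*a*s+21*a*u+27*a-4*s²-13*s*u-15*s-3*u²-12*u-9 = -3*a*(6*a-4*s-u-3) + (s+3*u+3)*(6*a-4*s-u-3); both groups contain (6*a-4*s-u-3), giving -(3*a-s-3*u-3)*(6*a-4*s-u-3).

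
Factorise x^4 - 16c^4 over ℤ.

(x)⁴ − (2c)⁴ = ((x)² − (2c)²)((x)² + (2c)²); the first factor splits again, the second (x^2 + 4c^2) is irreducible.

(x - 2c)(x + 2c)(x^2 + 4c^2)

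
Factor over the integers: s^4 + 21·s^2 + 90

Substitute u = s^2 to get a quadratic in u, then factor.
s^2 + 6 is irreducible over ℤ (always positive, so no real roots).
s^2 + 15 is irreducible over ℤ (always positive, so no real roots).

(s^2 + 15)·(s^2 + 6)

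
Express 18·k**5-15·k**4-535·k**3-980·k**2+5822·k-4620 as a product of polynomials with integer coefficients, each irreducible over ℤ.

(3·k-5)·(6·k-7)·(k-6)·(k**2+8·k+22)

By the rational root theorem, k = 5/3 is a root, giving the factor (3·k-5) and quotient 6·k**4+5·k**3-170·k**2-610·k+924.
Then k = 7/6 is a root, so (6·k-7) is a factor; dividing leaves k**3+2·k**2-26·k-132.
Next, k = 6 is a root, giving the factor (k-6) and quotient k**2+8·k+22.
The quadratic k**2+8·k+22 has discriminant -24 < 0 and is irreducible over ℤ.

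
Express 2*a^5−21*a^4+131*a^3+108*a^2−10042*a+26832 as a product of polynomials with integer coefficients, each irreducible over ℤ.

By the rational root theorem, a = 8 is a root, so (a−8) divides it; the quotient is 2*a^4−5*a^3+91*a^2+836*a−3354.
Next, a = −13/2 is a root, so (2*a+13) divides it; the quotient is a^3−9*a^2+104*a−258.
Then a = 3 is a root, so (a−3) divides it; the quotient is a^2−6*a+86.
The quadratic a^2−6*a+86 has discriminant −308 < 0 and is irreducible over ℤ.

(2*a+13)*(a−3)*(a−8)*(a^2−6*a+86)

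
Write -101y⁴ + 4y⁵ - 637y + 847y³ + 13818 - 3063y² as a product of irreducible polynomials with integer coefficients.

(4y + 7)(y - 14)(y - 3)(y² - 10y + 47)

Trying the rational-root candidates, y = 14 is a root, so (y - 14) is a factor; dividing leaves 4y⁴ - 45y³ + 217y² - 25y - 987.
Next, y = 3 is a root, so (y - 3) is a factor; dividing leaves 4y³ - 33y² + 118y + 329.
Then y = -7/4 is a root, so (4y + 7) divides it; the quotient is y² - 10y + 47.
The quadratic y² - 10y + 47 has discriminant -88 < 0 and is irreducible over ℤ.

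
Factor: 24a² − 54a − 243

3(2a − 9)(4a + 9)

Pull out the common factor 3, then factor the remaining trinomial.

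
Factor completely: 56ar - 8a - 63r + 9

Group as (56ar - 8a) + (-63r + 9) = 8a(7r - 1) - 9(7r - 1).
Both groups share the factor (7r - 1).

(7r - 1)(8a - 9)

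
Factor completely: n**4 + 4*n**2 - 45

(n**2 + 9)*(n**2 - 5)

Substitute u = n**2 to get a quadratic in u, then factor.
n**2 + 9 is irreducible over ℤ (sum of squares).
n**2 - 5 is irreducible over ℤ (5 is not a perfect square).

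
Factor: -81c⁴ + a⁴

Difference of squares twice: with A = a and B = 3c, A⁴ − B⁴ = (A² − B²)(A² + B²), and A² − B² factors again.

(a + 3c)(a - 3c)(a² + 9c²)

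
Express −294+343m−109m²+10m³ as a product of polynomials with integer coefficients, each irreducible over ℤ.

Among the possible rational roots, m = 6 is a root, so (m−6) divides it; the quotient is 10m²−49m+49.
The remaining quadratic factors as (2m−7)(5m−7).

(2m−7)(5m−7)(m−6)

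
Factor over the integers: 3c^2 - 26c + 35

Need a pair with product 3·35 = 105 and sum -26: that's -21 and -5.
Split the middle term: 3c^2 - 21c - 5c + 35 = 3c(c - 7) - 5(c - 7).

(3c - 5)(c - 7)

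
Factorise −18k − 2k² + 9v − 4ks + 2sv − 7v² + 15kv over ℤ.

−(2k − v)(k + 2s − 7v + 9)

Group: −2k(k + 2s − 7v + 9) + v(k + 2s − 7v + 9); both groups contain (k + 2s − 7v + 9).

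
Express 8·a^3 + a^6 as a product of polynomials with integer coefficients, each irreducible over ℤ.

Factor out a^3 first: what remains is a^3 + 8.
Recognize a sum of cubes with the parts a and 2.

a^3·(a + 2)·(a^2 - 2·a + 4)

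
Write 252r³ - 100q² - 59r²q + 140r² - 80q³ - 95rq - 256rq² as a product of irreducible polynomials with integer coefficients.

Group: 7r(36r² - 29rq + 20r - 20q² - 25q) + 4q(36r² - 29rq + 20r - 20q² - 25q); both groups contain (36r² - 29rq + 20r - 20q² - 25q), so (7r + 4q) is a factor with cofactor 36r² - 29rq + 20r - 20q² - 25q.
The cofactor groups again: 36r² - 29rq + 20r - 20q² - 25q = 4r(9r + 4q + 5) - 5q(9r + 4q + 5); both groups contain (9r + 4q + 5), giving (4r - 5q)(9r + 4q + 5).

(4r - 5q)(7r + 4q)(9r + 4q + 5)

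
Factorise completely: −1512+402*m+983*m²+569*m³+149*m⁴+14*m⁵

Testing divisors of the constant over divisors of the leading coefficient, m = −4 is a root, giving the factor (m+4) and quotient 14*m⁴+93*m³+197*m²+195*m−378.
Continuing, m = −9/2 is a root, giving the factor (2*m+9) and quotient 7*m³+15*m²+31*m−42.
Then m = 6/7 is a root, giving the factor (7*m−6) and quotient m²+3*m+7.
The quadratic m²+3*m+7 has discriminant −19 < 0 and is irreducible over ℤ.

(2*m+9)*(7*m−6)*(m+4)*(m²+3*m+7)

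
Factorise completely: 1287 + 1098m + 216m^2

9(4m + 13)(6m + 11)

Pull out the common factor 9, then factor the remaining trinomial.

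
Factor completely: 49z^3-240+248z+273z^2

(7z+15)(7z-4)(z+4)

Among the possible rational roots, z = 4/7 is a root, so (7z-4) divides it; the quotient is 7z^2+43z+60.
The remaining quadratic factors as (7z+15)(z+4).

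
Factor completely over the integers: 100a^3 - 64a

4a(5a + 4)(5a - 4)

Factor out 4a, leaving 25a^2 - 16, which is a difference of two squares.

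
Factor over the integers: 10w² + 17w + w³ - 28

(w + 4)(w + 7)(w - 1)

Among the possible rational roots, w = 1 is a root, giving the factor (w - 1) and quotient w² + 11w + 28.
The remaining quadratic factors as (w + 7)(w + 4).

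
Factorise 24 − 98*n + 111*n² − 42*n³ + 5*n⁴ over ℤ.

Testing divisors of the constant over divisors of the leading coefficient, n = 3 is a root, giving the factor (n − 3) and quotient 5*n³ − 27*n² + 30*n − 8.
Then n = 2/5 is a root, so (5*n − 2) is a factor; dividing leaves n² − 5*n + 4.
The remaining quadratic factors as (n − 4)(n − 1).

(5*n − 2)*(n − 1)*(n − 3)*(n − 4)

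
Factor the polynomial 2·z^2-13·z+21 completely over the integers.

Need a pair with product 2·21 = 42 and sum -13: that's -7 and -6.
Split the middle term: 2·z^2-7·z - 6·z+21 = z·(2·z-7) - 3·(2·z-7).

(2·z-7)·(z-3)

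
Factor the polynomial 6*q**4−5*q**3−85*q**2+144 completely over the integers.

Among the possible rational roots, q = 4/3 is a root, so (3*q−4) divides it; the quotient is 2*q**3+q**2−27*q−36.
Then q = 4 is a root, so (q−4) divides it; the quotient is 2*q**2+9*q+9.
The remaining quadratic factors as (q+3)(2*q+3).

(2*q+3)*(3*q−4)*(q+3)*(q−4)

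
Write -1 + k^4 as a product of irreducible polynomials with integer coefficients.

Difference of squares twice: with A = k and B = 1, A⁴ − B⁴ = (A² − B²)(A² + B²), and A² − B² factors again.

(k + 1)*(k - 1)*(k^2 + 1)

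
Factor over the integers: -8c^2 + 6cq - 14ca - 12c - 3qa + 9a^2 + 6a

Group: -4c(2c - a) + (3q - 9a - 6)(2c - a); both groups contain (2c - a).

-(2c - a)(4c - 3q + 9a + 6)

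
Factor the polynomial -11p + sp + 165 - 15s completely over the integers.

(p - 15)(s - 11)

Group as (sp - 15s) + (-11p + 165) = s(p - 15) - 11(p - 15).
Both groups share the factor (p - 15).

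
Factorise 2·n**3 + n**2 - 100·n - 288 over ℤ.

(2·n + 9)·(n + 4)·(n - 8)

Trying the rational-root candidates, n = 8 is a root, so (n - 8) divides it; the quotient is 2·n**2 + 17·n + 36.
The remaining quadratic factors as (n + 4)(2·n + 9).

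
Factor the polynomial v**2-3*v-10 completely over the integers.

Two integers with product -10 and sum -3 are -5 and 2.

(v+2)*(v-5)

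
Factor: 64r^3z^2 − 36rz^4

4rz^2(4r + 3z)(4r − 3z)

Every term has a factor of 4rz^2. Then 16r^2 − 9z^2 = (4r)² − (3z)².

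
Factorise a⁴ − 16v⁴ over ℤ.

Write as (a²)² − (4v²)², then factor a² − 4v² once more.

(a + 2v)(a − 2v)(a² + 4v²)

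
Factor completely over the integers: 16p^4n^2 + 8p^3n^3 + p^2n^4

Factor out p^2n^2 first: what remains is 16p^2 + 8pn + n^2.
Recognize a perfect-square trinomial with the parts 4p and n.

n^2p^2(4p + n)^2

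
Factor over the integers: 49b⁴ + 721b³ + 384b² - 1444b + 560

(7b - 4)(7b - 5)(b + 14)(b + 2)

Among the possible rational roots, b = -14 is a root, so (b + 14) divides it; the quotient is 49b³ + 35b² - 106b + 40.
Continuing, b = 4/7 is a root, giving the factor (7b - 4) and quotient 7b² + 9b - 10.
The remaining quadratic factors as (b + 2)(7b - 5).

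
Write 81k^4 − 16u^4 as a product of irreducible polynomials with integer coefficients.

Write as (9k^2)² − (4u^2)², then factor 9k^2 − 4u^2 once more.

(3k + 2u)(3k − 2u)(9k^2 + 4u^2)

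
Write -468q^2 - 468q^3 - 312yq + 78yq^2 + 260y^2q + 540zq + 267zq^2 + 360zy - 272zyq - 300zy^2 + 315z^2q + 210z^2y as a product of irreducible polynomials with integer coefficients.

Group: 7z(30zy + 45zq - 26yq - 39q^2) + (-10y + 12q + 12)(30zy + 45zq - 26yq - 39q^2); both groups contain (30zy + 45zq - 26yq - 39q^2), so (7z - 10y + 12q + 12) is a factor with cofactor 30zy + 45zq - 26yq - 39q^2.
The cofactor groups again: 30zy + 45zq - 26yq - 39q^2 = 15z(2y + 3q) - 13q(2y + 3q); both groups contain (2y + 3q), giving (15z - 13q)(2y + 3q).

(15z - 13q)(7z - 10y + 12q + 12)(2y + 3q)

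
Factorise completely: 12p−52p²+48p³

4p(3p−1)(4p−3)

Pull out the common factor 4p, then factor the remaining trinomial.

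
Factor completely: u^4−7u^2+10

Substitute w = u^2 to get a quadratic in w, then factor.
u^2−5 is irreducible over ℤ (5 is not a perfect square).
u^2−2 is irreducible over ℤ (2 is not a perfect square).

(u^2−2)(u^2−5)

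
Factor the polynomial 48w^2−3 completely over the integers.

3(4w+1)(4w−1)

Every term has a factor of 3. Then 16w^2−1 = (4w)² − (1)².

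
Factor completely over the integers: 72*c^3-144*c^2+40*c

8*c*(3*c-1)*(3*c-5)

Pull out the common factor 8*c, then factor the remaining trinomial.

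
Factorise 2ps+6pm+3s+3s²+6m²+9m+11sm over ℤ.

Group: s(2p+3s+2m+3) + 3m(2p+3s+2m+3); both groups contain (2p+3s+2m+3).

(2p+3s+2m+3)(s+3m)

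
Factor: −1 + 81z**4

Difference of squares twice: with A = 3z and B = 1, A⁴ − B⁴ = (A² − B²)(A² + B²), and A² − B² factors again.

(3z + 1)(3z − 1)(9z**2 + 1)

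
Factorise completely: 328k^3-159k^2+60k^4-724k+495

By the rational root theorem, k = 5/6 is a root, giving the factor (6k-5) and quotient 10k^3+63k^2+26k-99.
Continuing, k = -9/5 is a root, so (5k+9) is a factor; dividing leaves 2k^2+9k-11.
The remaining quadratic factors as (2k+11)(k-1).

(2k+11)(5k+9)(6k-5)(k-1)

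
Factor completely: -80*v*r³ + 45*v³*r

5*r*v*(3*v - 4*r)*(3*v + 4*r)

Factor out 5*v*r, leaving 9*v² - 16*r², which is a difference of two squares.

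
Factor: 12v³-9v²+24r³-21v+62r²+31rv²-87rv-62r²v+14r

Group: 3r(8r²-10rv+2r-3v²-3v) + (-4v+7)(8r²-10rv+2r-3v²-3v); both groups contain (8r²-10rv+2r-3v²-3v), so (3r-4v+7) is a factor with cofactor 8r²-10rv+2r-3v²-3v.
The cofactor groups again: 8r²-10rv+2r-3v²-3v = 2r(4r+v+1) - 3v(4r+v+1); both groups contain (4r+v+1), giving (2r-3v)(4r+v+1).

(2r-3v)(3r-4v+7)(4r+v+1)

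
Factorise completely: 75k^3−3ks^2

Every term has a factor of 3k. Then 25k^2−s^2 = (5k)² − (s)².

3k(5k+s)(5k−s)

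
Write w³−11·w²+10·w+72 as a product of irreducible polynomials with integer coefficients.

Testing divisors of the constant over divisors of the leading coefficient, w = −2 is a root, so (w+2) is a factor; dividing leaves w²−13·w+36.
The remaining quadratic factors as (w−9)(w−4).

(w+2)·(w−4)·(w−9)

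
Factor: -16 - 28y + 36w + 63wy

Group as (63wy + 36w) + (-28y - 16) = 9w(7y + 4) - 4(7y + 4).
Both groups share the factor (7y + 4).

(7y + 4)(9w - 4)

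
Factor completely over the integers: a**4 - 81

(a)⁴ − (3)⁴ = ((a)² − (3)²)((a)² + (3)²); the first factor splits again, the second (a**2 + 9) is irreducible.

(a + 3)*(a - 3)*(a**2 + 9)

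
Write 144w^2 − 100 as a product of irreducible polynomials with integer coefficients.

Factor out 4, leaving 36w^2 − 25, which is a difference of two squares.

4(6w + 5)(6w − 5)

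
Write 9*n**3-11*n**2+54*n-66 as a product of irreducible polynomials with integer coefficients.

(9*n-11)*(n**2+6)

Group as (9*n**3+54*n) + (-11*n**2-66) = 9*n*(n**2+6) - 11*(n**2+6).
Both groups share the factor (n**2+6).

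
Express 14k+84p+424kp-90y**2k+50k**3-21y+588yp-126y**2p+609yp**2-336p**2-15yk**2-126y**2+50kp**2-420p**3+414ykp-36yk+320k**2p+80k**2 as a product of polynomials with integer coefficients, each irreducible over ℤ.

Group: 6y(-15yk-21yp-21y+10k**2+74kp+14k+84p**2+84p) + (5k-5p+1)(-15yk-21yp-21y+10k**2+74kp+14k+84p**2+84p); both groups contain (-15yk-21yp-21y+10k**2+74kp+14k+84p**2+84p), so (6y+5k-5p+1) is a factor with cofactor -15yk-21yp-21y+10k**2+74kp+14k+84p**2+84p.
The cofactor groups again: -15yk-21yp-21y+10k**2+74kp+14k+84p**2+84p = -5k(3y-2k-12p) + (-7p-7)(3y-2k-12p); both groups contain (3y-2k-12p), giving -(5k+7p+7)(3y-2k-12p).

-(3y-2k-12p)(5k+7p+7)(6y+5k-5p+1)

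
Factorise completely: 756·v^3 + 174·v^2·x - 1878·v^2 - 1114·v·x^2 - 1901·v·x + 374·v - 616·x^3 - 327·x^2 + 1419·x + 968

Group: 6·v·(126·v^2 + 197·v·x - 82·v + 77·x^2 - 65·x - 88) + (-8·x - 11)·(126·v^2 + 197·v·x - 82·v + 77·x^2 - 65·x - 88); both groups contain (126·v^2 + 197·v·x - 82·v + 77·x^2 - 65·x - 88), so (6·v - 8·x - 11) is a factor with cofactor 126·v^2 + 197·v·x - 82·v + 77·x^2 - 65·x - 88.
The cofactor groups again: 126·v^2 + 197·v·x - 82·v + 77·x^2 - 65·x - 88 = 14·v·(9·v + 7·x - 11) + (11·x + 8)·(9·v + 7·x - 11); both groups contain (9·v + 7·x - 11), giving (14·v + 11·x + 8)·(9·v + 7·x - 11).

(14·v + 11·x + 8)·(6·v - 8·x - 11)·(9·v + 7·x - 11)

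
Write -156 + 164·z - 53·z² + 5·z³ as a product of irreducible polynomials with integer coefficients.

(5·z - 13)·(z - 2)·(z - 6)

Testing divisors of the constant over divisors of the leading coefficient, z = 6 is a root, giving the factor (z - 6) and quotient 5·z² - 23·z + 26.
The remaining quadratic factors as (z - 2)(5·z - 13).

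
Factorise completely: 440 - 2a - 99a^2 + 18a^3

(3a - 10)(6a + 11)(a - 4)

Testing divisors of the constant over divisors of the leading coefficient, a = 4 is a root, so (a - 4) is a factor; dividing leaves 18a^2 - 27a - 110.
The remaining quadratic factors as (6a + 11)(3a - 10).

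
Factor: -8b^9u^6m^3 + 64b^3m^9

Factor out 8b^3m^3 first: what remains is -b^6u^6 + 8m^6.
Recognize a difference of cubes with the parts 2m^2 and b^2u^2.

-8b^3m^3(b^2u^2 - 2m^2)(b^4u^4 + 2b^2u^2m^2 + 4m^4)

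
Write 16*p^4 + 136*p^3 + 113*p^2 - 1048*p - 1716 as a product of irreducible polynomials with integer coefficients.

(4*p + 13)*(4*p - 11)*(p + 2)*(p + 6)

By the rational root theorem, p = 11/4 is a root, so (4*p - 11) is a factor; dividing leaves 4*p^3 + 45*p^2 + 152*p + 156.
Then p = -13/4 is a root, so (4*p + 13) divides it; the quotient is p^2 + 8*p + 12.
The remaining quadratic factors as (p + 2)(p + 6).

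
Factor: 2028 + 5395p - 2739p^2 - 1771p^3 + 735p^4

By the rational root theorem, p = 13/5 is a root, so (5p - 13) divides it; the quotient is 147p^3 + 28p^2 - 475p - 156.
Continuing, p = -1/3 is a root, so (3p + 1) is a factor; dividing leaves 49p^2 - 7p - 156.
The remaining quadratic factors as (7p + 12)(7p - 13).

(3p + 1)(5p - 13)(7p + 12)(7p - 13)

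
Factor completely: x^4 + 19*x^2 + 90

Substitute u = x^2 to get a quadratic in u, then factor.
x^2 + 10 is irreducible over ℤ (always positive, so no real roots).
x^2 + 9 is irreducible over ℤ (sum of squares).

(x^2 + 10)*(x^2 + 9)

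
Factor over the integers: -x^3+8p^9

Recognize a difference of cubes with the parts 2p^3 and x.

-(x-2p^3)(x^2+2xp^3+4p^6)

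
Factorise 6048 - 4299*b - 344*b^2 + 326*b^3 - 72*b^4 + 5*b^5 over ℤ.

(5*b - 7)*(b + 3)*(b - 9)*(b^2 - 7*b + 32)

Trying the rational-root candidates, b = 7/5 is a root, giving the factor (5*b - 7) and quotient b^4 - 13*b^3 + 47*b^2 - 3*b - 864.
Next, b = 9 is a root, so (b - 9) is a factor; dividing leaves b^3 - 4*b^2 + 11*b + 96.
Then b = -3 is a root, giving the factor (b + 3) and quotient b^2 - 7*b + 32.
The quadratic b^2 - 7*b + 32 has discriminant -79 < 0 and is irreducible over ℤ.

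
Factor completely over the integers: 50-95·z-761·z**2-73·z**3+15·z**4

(3·z+1)·(5·z-1)·(z+5)·(z-10)

Trying the rational-root candidates, z = 1/5 is a root, so (5·z-1) is a factor; dividing leaves 3·z**3-14·z**2-155·z-50.
Next, z = 10 is a root, giving the factor (z-10) and quotient 3·z**2+16·z+5.
The remaining quadratic factors as (z+5)(3·z+1).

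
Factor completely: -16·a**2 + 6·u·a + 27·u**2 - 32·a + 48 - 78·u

(3·u - 2·a - 6)·(9·u + 8·a - 8)

Group: 9·u·(3·u - 2·a - 6) + (8·a - 8)·(3·u - 2·a - 6); both groups contain (3·u - 2·a - 6).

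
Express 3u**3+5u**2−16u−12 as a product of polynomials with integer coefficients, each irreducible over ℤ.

(3u+2)(u+3)(u−2)

Among the possible rational roots, u = 2 is a root, giving the factor (u−2) and quotient 3u**2+11u+6.
The remaining quadratic factors as (3u+2)(u+3).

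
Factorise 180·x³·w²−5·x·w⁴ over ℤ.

Pull out the common factor 5·x·w²; 36·x²−w² is a difference of squares.

5·w²·x·(6·x−w)·(6·x+w)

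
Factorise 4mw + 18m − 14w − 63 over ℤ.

(2m − 7)(2w + 9)

Group as (4mw + 18m) + (−14w − 63) = 2m(2w + 9) − 7(2w + 9).
Both groups share the factor (2w + 9).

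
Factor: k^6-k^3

Factor out k^3 first: what remains is k^3-1.
Recognize a difference of cubes with the parts k and 1.

k^3·(k-1)·(k^2+k+1)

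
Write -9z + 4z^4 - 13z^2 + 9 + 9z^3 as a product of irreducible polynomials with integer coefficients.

(4z - 3)(z + 1)(z + 3)(z - 1)

Testing divisors of the constant over divisors of the leading coefficient, z = -1 is a root, so (z + 1) divides it; the quotient is 4z^3 + 5z^2 - 18z + 9.
Then z = -3 is a root, so (z + 3) divides it; the quotient is 4z^2 - 7z + 3.
The remaining quadratic factors as (4z - 3)(z - 1).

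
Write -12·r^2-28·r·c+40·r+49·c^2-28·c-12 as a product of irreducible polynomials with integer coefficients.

-(6·r-7·c-2)·(2·r+7·c-6)

Group: -6·r·(2·r+7·c-6) + (7·c+2)·(2·r+7·c-6); both groups contain (2·r+7·c-6).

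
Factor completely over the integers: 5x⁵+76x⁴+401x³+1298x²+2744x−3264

Among the possible rational roots, x = −8 is a root, so (x+8) is a factor; dividing leaves 5x⁴+36x³+113x²+394x−408.
Then x = 4/5 is a root, so (5x−4) is a factor; dividing leaves x³+8x²+29x+102.
Then x = −6 is a root, so (x+6) is a factor; dividing leaves x²+2x+17.
The quadratic x²+2x+17 has discriminant −64 < 0 and is irreducible over ℤ.

(5x−4)(x+6)(x+8)(x²+2x+17)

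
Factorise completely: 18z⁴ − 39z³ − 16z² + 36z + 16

(2z + 1)(3z + 2)(3z − 4)(z − 2)

Trying the rational-root candidates, z = 4/3 is a root, giving the factor (3z − 4) and quotient 6z³ − 5z² − 12z − 4.
Continuing, z = −2/3 is a root, so (3z + 2) divides it; the quotient is 2z² − 3z − 2.
The remaining quadratic factors as (2z + 1)(z − 2).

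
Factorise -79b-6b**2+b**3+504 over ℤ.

Testing divisors of the constant over divisors of the leading coefficient, b = 7 is a root, giving the factor (b-7) and quotient b**2+b-72.
The remaining quadratic factors as (b+9)(b-8).

(b+9)(b-7)(b-8)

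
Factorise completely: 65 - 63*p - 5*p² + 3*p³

(3*p + 13)*(p - 1)*(p - 5)

Testing divisors of the constant over divisors of the leading coefficient, p = 1 is a root, giving the factor (p - 1) and quotient 3*p² - 2*p - 65.
The remaining quadratic factors as (3*p + 13)(p - 5).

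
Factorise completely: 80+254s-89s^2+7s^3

(7s+2)(s-5)(s-8)

By the rational root theorem, s = 8 is a root, so (s-8) divides it; the quotient is 7s^2-33s-10.
The remaining quadratic factors as (s-5)(7s+2).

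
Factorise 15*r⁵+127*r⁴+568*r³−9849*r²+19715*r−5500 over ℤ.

By the rational root theorem, r = 4 is a root, so (r−4) divides it; the quotient is 15*r⁴+187*r³+1316*r²−4585*r+1375.
Next, r = 11/5 is a root, so (5*r−11) is a factor; dividing leaves 3*r³+44*r²+360*r−125.
Next, r = 1/3 is a root, giving the factor (3*r−1) and quotient r²+15*r+125.
The quadratic r²+15*r+125 has discriminant −275 < 0 and is irreducible over ℤ.

(3*r−1)*(5*r−11)*(r−4)*(r²+15*r+125)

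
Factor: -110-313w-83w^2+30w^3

(5w+2)(6w+11)(w-5)

Trying the rational-root candidates, w = 5 is a root, so (w-5) divides it; the quotient is 30w^2+67w+22.
The remaining quadratic factors as (6w+11)(5w+2).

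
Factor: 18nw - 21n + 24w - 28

(3n + 4)(6w - 7)

Group as (18nw - 21n) + (24w - 28) = 3n(6w - 7) + 4(6w - 7).
Both groups share the factor (6w - 7).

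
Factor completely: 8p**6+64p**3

Every term has a factor of 8p**3; factoring it out leaves p**3+8.
Recognize a sum of cubes with the parts 2 and p.

8p**3(p+2)(p**2-2p+4)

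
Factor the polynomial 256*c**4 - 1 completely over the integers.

(4*c)⁴ − (1)⁴ = ((4*c)² − (1)²)((4*c)² + (1)²); the first factor splits again, the second (16*c**2 + 1) is irreducible.

(4*c + 1)*(4*c - 1)*(16*c**2 + 1)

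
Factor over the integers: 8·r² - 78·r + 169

Need a pair with product 8·169 = 1352 and sum -78: that's -26 and -52.
Split the middle term: 8·r² - 26·r - 52·r + 169 = 2·r·(4·r - 13) - 13·(4·r - 13).

(2·r - 13)·(4·r - 13)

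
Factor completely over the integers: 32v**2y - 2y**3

2y(4v + y)(4v - y)

Pull out the common factor 2y; 16v**2 - y**2 is a difference of squares.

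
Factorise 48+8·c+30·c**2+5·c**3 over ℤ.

(c+6)·(5·c**2+8)

Group as (5·c**3+8·c) + (30·c**2+48) = c·(5·c**2+8) + 6·(5·c**2+8).
Both groups share the factor (5·c**2+8).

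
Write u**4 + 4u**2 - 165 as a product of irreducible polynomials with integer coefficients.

(u**2 + 15)(u**2 - 11)

Substitute w = u**2 to get a quadratic in w, then factor.
u**2 + 15 is irreducible over ℤ (always positive, so no real roots).
u**2 - 11 is irreducible over ℤ (11 is not a perfect square).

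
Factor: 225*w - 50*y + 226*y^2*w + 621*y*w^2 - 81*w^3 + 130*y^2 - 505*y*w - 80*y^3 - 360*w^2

Group: 5*y*(-16*y^2 + 74*y*w + 10*y - 9*w^2 - 45*w) + (9*w - 5)*(-16*y^2 + 74*y*w + 10*y - 9*w^2 - 45*w); both groups contain (-16*y^2 + 74*y*w + 10*y - 9*w^2 - 45*w), so (5*y + 9*w - 5) is a factor with cofactor -16*y^2 + 74*y*w + 10*y - 9*w^2 - 45*w.
The cofactor groups again: -16*y^2 + 74*y*w + 10*y - 9*w^2 - 45*w = -8*y*(2*y - 9*w) + (w + 5)*(2*y - 9*w); both groups contain (2*y - 9*w), giving -(8*y - w - 5)*(2*y - 9*w).

-(2*y - 9*w)*(8*y - w - 5)*(5*y + 9*w - 5)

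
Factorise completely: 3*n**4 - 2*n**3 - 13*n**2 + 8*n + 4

(3*n + 1)*(n + 2)*(n - 1)*(n - 2)

By the rational root theorem, n = 2 is a root, giving the factor (n - 2) and quotient 3*n**3 + 4*n**2 - 5*n - 2.
Then n = -2 is a root, giving the factor (n + 2) and quotient 3*n**2 - 2*n - 1.
The remaining quadratic factors as (n - 1)(3*n + 1).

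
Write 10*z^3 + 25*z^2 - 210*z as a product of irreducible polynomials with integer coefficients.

Pull out the common factor 5*z, then factor the remaining trinomial.

5*z*(2*z - 7)*(z + 6)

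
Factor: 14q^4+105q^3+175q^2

7q^2(2q+5)(q+5)

Pull out the common factor 7q^2, then factor the remaining trinomial.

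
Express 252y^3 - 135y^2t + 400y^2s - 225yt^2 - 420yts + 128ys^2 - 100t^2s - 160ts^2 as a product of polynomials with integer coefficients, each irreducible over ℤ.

Group: 9y(28y^2 - 15yt + 32ys - 25t^2 - 40ts) + 4s(28y^2 - 15yt + 32ys - 25t^2 - 40ts); both groups contain (28y^2 - 15yt + 32ys - 25t^2 - 40ts), so (9y + 4s) is a factor with cofactor 28y^2 - 15yt + 32ys - 25t^2 - 40ts.
The cofactor groups again: 28y^2 - 15yt + 32ys - 25t^2 - 40ts = 7y(4y - 5t) + (5t + 8s)(4y - 5t); both groups contain (4y - 5t), giving (7y + 5t + 8s)(4y - 5t).

(4y - 5t)(9y + 4s)(7y + 5t + 8s)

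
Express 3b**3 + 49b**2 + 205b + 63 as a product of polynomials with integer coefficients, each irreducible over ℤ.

(3b + 1)(b + 7)(b + 9)

By the rational root theorem, b = −7 is a root, so (b + 7) divides it; the quotient is 3b**2 + 28b + 9.
The remaining quadratic factors as (b + 9)(3b + 1).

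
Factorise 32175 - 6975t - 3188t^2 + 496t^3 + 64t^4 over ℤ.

By the rational root theorem, t = -15/4 is a root, giving the factor (4t + 15) and quotient 16t^3 + 64t^2 - 1037t + 2145.
Then t = -11 is a root, so (t + 11) divides it; the quotient is 16t^2 - 112t + 195.
The remaining quadratic factors as (4t - 15)(4t - 13).

(4t + 15)(4t - 13)(4t - 15)(t + 11)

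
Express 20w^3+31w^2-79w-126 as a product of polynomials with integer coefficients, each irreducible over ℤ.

By the rational root theorem, w = 2 is a root, so (w-2) is a factor; dividing leaves 20w^2+71w+63.
The remaining quadratic factors as (5w+9)(4w+7).

(4w+7)(5w+9)(w-2)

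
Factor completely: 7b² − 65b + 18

(7b − 2)(b − 9)

Need a pair with product 7·18 = 126 and sum −65: that's −2 and −63.
Split the middle term: 7b² − 2b − 63b + 18 = b(7b − 2) − 9(7b − 2).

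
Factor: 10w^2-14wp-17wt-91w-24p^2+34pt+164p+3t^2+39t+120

Group: 5w(2w+2p-3t-15) + (-12p-t-8)(2w+2p-3t-15); both groups contain (2w+2p-3t-15).

(5w-12p-t-8)(2w+2p-3t-15)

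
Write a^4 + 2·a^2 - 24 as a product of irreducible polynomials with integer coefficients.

Substitute u = a^2 to get a quadratic in u, then factor.
a^2 - 4 is a difference of squares.
a^2 + 6 is irreducible over ℤ (always positive, so no real roots).

(a + 2)·(a - 2)·(a^2 + 6)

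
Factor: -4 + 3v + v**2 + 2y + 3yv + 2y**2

Group: y(2y + v + 4) + (v - 1)(2y + v + 4); both groups contain (2y + v + 4).

(2y + v + 4)(y + v - 1)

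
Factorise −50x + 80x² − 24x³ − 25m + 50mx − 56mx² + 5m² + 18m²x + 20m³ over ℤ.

(4m − 6x + 5)(5m + 2x − 5)(m + 2x)

Group: 5m(4m² + 2mx + 5m − 12x² + 10x) + (2x − 5)(4m² + 2mx + 5m − 12x² + 10x); both groups contain (4m² + 2mx + 5m − 12x² + 10x), so (5m + 2x − 5) is a factor with cofactor 4m² + 2mx + 5m − 12x² + 10x.
The cofactor groups again: 4m² + 2mx + 5m − 12x² + 10x = m(4m − 6x + 5) + 2x(4m − 6x + 5); both groups contain (4m − 6x + 5), giving (m + 2x)(4m − 6x + 5).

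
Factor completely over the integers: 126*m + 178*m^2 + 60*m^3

Pull out the common factor 2*m, then factor the remaining trinomial.

2*m*(5*m + 9)*(6*m + 7)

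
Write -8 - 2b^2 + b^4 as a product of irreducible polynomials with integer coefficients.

(b + 2)(b - 2)(b^2 + 2)

Substitute u = b^2 to get a quadratic in u, then factor.
b^2 + 2 is irreducible over ℤ (always positive, so no real roots).
b^2 - 4 is a difference of squares.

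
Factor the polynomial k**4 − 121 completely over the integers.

(k**2 + 11)(k**2 − 11)

Substitute u = k**2 to get a quadratic in u, then factor.
k**2 + 11 is irreducible over ℤ (always positive, so no real roots).
k**2 − 11 is irreducible over ℤ (11 is not a perfect square).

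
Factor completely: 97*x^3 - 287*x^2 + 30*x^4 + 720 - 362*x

Trying the rational-root candidates, x = -2 is a root, so (x + 2) divides it; the quotient is 30*x^3 + 37*x^2 - 361*x + 360.
Then x = 8/5 is a root, giving the factor (5*x - 8) and quotient 6*x^2 + 17*x - 45.
The remaining quadratic factors as (2*x + 9)(3*x - 5).

(2*x + 9)*(3*x - 5)*(5*x - 8)*(x + 2)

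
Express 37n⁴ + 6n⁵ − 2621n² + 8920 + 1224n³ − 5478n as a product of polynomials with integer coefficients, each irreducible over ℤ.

By the rational root theorem, n = 5/2 is a root, so (2n − 5) divides it; the quotient is 3n⁴ + 26n³ + 677n² + 382n − 1784.
Then n = 4/3 is a root, so (3n − 4) divides it; the quotient is n³ + 10n² + 239n + 446.
Continuing, n = −2 is a root, so (n + 2) divides it; the quotient is n² + 8n + 223.
The quadratic n² + 8n + 223 has discriminant −828 < 0 and is irreducible over ℤ.

(2n − 5)(3n − 4)(n + 2)(n² + 8n + 223)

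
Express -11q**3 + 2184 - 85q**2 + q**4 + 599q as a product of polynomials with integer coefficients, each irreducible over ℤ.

Testing divisors of the constant over divisors of the leading coefficient, q = 8 is a root, giving the factor (q - 8) and quotient q**3 - 3q**2 - 109q - 273.
Then q = -7 is a root, so (q + 7) is a factor; dividing leaves q**2 - 10q - 39.
The remaining quadratic factors as (q + 3)(q - 13).

(q + 3)(q + 7)(q - 13)(q - 8)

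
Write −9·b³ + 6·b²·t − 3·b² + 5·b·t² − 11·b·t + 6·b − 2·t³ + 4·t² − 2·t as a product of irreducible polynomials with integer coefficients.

Group: b·(−9·b² − 3·b·t + 6·b + 2·t² − 2·t) + (−t + 1)·(−9·b² − 3·b·t + 6·b + 2·t² − 2·t); both groups contain (−9·b² − 3·b·t + 6·b + 2·t² − 2·t), so (b − t + 1) is a factor with cofactor −9·b² − 3·b·t + 6·b + 2·t² − 2·t.
The cofactor groups again: −9·b² − 3·b·t + 6·b + 2·t² − 2·t = −3·b·(3·b − t) + (−2·t + 2)·(3·b − t); both groups contain (3·b − t), giving −(3·b + 2·t − 2)·(3·b − t).

−(3·b + 2·t − 2)·(3·b − t)·(b − t + 1)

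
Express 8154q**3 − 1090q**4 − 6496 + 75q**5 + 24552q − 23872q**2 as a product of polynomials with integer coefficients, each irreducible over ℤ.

Trying the rational-root candidates, q = 2/5 is a root, so (5q − 2) divides it; the quotient is 15q**4 − 212q**3 + 1546q**2 − 4156q + 3248.
Next, q = 4/3 is a root, so (3q − 4) divides it; the quotient is 5q**3 − 64q**2 + 430q − 812.
Next, q = 14/5 is a root, so (5q − 14) divides it; the quotient is q**2 − 10q + 58.
The quadratic q**2 − 10q + 58 has discriminant −132 < 0 and is irreducible over ℤ.

(3q − 4)(5q − 14)(5q − 2)(q**2 − 10q + 58)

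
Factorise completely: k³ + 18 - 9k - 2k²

(k + 3)(k - 2)(k - 3)

By the rational root theorem, k = -3 is a root, so (k + 3) is a factor; dividing leaves k² - 5k + 6.
The remaining quadratic factors as (k - 2)(k - 3).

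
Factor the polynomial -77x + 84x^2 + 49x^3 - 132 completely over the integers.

(7x + 12)(7x^2 - 11)

Group as (49x^3 - 77x) + (84x^2 - 132) = 7x(7x^2 - 11) + 12(7x^2 - 11).
Both groups share the factor (7x^2 - 11).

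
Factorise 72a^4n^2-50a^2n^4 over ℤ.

Pull out the common factor 2a^2n^2; 36a^2-25n^2 is a difference of squares.

2a^2n^2(6a+5n)(6a-5n)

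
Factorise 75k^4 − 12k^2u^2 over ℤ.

Pull out the common factor 3k^2; 25k^2 − 4u^2 is a difference of squares.

3k^2(5k + 2u)(5k − 2u)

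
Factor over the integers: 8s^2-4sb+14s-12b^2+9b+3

(2s-3b+3)(4s+4b+1)

Group: 4s(2s-3b+3) + (4b+1)(2s-3b+3); both groups contain (2s-3b+3).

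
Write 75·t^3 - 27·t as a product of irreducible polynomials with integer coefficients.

3·t·(5·t + 3)·(5·t - 3)

Pull out the common factor 3·t; 25·t^2 - 9 is a difference of squares.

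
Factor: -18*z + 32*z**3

2*z*(4*z + 3)*(4*z - 3)

Pull out the common factor 2*z; 16*z**2 - 9 is a difference of squares.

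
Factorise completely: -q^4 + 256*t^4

Write as (16*t^2)² − (q^2)², then factor 16*t^2 - q^2 once more.

(4*t - q)*(4*t + q)*(16*t^2 + q^2)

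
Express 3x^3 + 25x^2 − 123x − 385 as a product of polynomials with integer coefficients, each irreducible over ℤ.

(3x + 7)(x + 11)(x − 5)

Trying the rational-root candidates, x = 5 is a root, so (x − 5) divides it; the quotient is 3x^2 + 40x + 77.
The remaining quadratic factors as (x + 11)(3x + 7).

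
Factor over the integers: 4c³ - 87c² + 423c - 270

Trying the rational-root candidates, c = 3/4 is a root, so (4c - 3) is a factor; dividing leaves c² - 21c + 90.
The remaining quadratic factors as (c - 15)(c - 6).

(4c - 3)(c - 15)(c - 6)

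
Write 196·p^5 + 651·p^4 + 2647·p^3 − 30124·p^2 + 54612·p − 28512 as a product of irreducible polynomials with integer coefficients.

By the rational root theorem, p = 9/7 is a root, so (7·p − 9) divides it; the quotient is 28·p^4 + 129·p^3 + 544·p^2 − 3604·p + 3168.
Next, p = 9/4 is a root, so (4·p − 9) is a factor; dividing leaves 7·p^3 + 48·p^2 + 244·p − 352.
Next, p = 8/7 is a root, giving the factor (7·p − 8) and quotient p^2 + 8·p + 44.
The quadratic p^2 + 8·p + 44 has discriminant −112 < 0 and is irreducible over ℤ.

(4·p − 9)·(7·p − 8)·(7·p − 9)·(p^2 + 8·p + 44)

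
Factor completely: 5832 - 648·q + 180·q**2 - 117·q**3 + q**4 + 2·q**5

(2·q - 9)·(q + 9)·(q - 6)·(q**2 + 2·q + 12)

By the rational root theorem, q = 9/2 is a root, so (2·q - 9) is a factor; dividing leaves q**4 + 5·q**3 - 36·q**2 - 72·q - 648.
Then q = 6 is a root, so (q - 6) is a factor; dividing leaves q**3 + 11·q**2 + 30·q + 108.
Next, q = -9 is a root, so (q + 9) divides it; the quotient is q**2 + 2·q + 12.
The quadratic q**2 + 2·q + 12 has discriminant -44 < 0 and is irreducible over ℤ.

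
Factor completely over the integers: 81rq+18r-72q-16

Group as (81rq+18r) + (-72q-16) = 9r(9q+2) - 8(9q+2).
Both groups share the factor (9q+2).

(9q+2)(9r-8)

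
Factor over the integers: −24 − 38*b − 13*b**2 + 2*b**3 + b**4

(b + 1)*(b + 2)*(b + 3)*(b − 4)

Testing divisors of the constant over divisors of the leading coefficient, b = −1 is a root, giving the factor (b + 1) and quotient b**3 + b**2 − 14*b − 24.
Next, b = −3 is a root, giving the factor (b + 3) and quotient b**2 − 2*b − 8.
The remaining quadratic factors as (b + 2)(b − 4).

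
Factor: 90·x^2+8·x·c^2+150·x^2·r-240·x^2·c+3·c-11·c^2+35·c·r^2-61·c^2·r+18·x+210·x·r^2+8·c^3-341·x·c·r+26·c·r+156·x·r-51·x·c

-(5·x-c+7·r+1)·(8·c-5·r-3)·(6·x+c)

Group: 8·c·(-30·x^2+x·c-42·x·r-6·x+c^2-7·c·r-c) + (-5·r-3)·(-30·x^2+x·c-42·x·r-6·x+c^2-7·c·r-c); both groups contain (-30·x^2+x·c-42·x·r-6·x+c^2-7·c·r-c), so (8·c-5·r-3) is a factor with cofactor -30·x^2+x·c-42·x·r-6·x+c^2-7·c·r-c.
The cofactor groups again: -30·x^2+x·c-42·x·r-6·x+c^2-7·c·r-c = -6·x·(5·x-c+7·r+1) - c·(5·x-c+7·r+1); both groups contain (5·x-c+7·r+1), giving -(6·x+c)·(5·x-c+7·r+1).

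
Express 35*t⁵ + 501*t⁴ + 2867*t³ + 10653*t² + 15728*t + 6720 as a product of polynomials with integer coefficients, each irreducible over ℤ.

(5*t + 8)*(7*t + 5)*(t + 8)*(t² + 4*t + 21)

Testing divisors of the constant over divisors of the leading coefficient, t = −8/5 is a root, so (5*t + 8) divides it; the quotient is 7*t⁴ + 89*t³ + 431*t² + 1441*t + 840.
Then t = −8 is a root, so (t + 8) is a factor; dividing leaves 7*t³ + 33*t² + 167*t + 105.
Continuing, t = −5/7 is a root, giving the factor (7*t + 5) and quotient t² + 4*t + 21.
The quadratic t² + 4*t + 21 has discriminant −68 < 0 and is irreducible over ℤ.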